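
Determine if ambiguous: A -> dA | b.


right-linear, alternatives start with distinct terminals 'd' vs 'b': unique leftmost derivation
Unambiguous


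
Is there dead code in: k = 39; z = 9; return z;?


k is assigned but never read
Dead: 'k = 39'


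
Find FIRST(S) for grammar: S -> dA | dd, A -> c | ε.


Per alternative of S: FIRST(dA) = {d}; FIRST(dd) = {d}
FIRST(S) = {d}


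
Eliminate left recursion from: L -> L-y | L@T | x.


Left-recursive alternatives: L-y, L@T; non-recursive: x
Introduce L': L -> xL', L' -> -yL' | @TL' | ε


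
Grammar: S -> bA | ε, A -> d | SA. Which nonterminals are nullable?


A nonterminal is nullable iff some alternative derives ε (directly, or every symbol in it is nullable)
Nullable: {S}


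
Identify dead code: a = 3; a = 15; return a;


first assignment to a is overwritten before any read
Dead: 'a = 3'


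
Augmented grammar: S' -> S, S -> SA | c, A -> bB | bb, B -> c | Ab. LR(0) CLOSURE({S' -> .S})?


Start: S' -> .S
For each item with dot before a nonterminal B, add B -> .γ for every B-production
Closure: [S' -> .S, S -> .SA, S -> .c]


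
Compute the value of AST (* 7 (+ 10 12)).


Evaluate inner: (+ 10 12) = 22
Evaluate root: (* 7 22) = 154
Result: 154


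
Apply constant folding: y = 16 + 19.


16 + 19 = 35 at compile time
Optimized: y = 35


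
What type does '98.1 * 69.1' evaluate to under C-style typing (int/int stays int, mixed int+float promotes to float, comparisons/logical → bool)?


Operand types: float * float
Rule: mixed int/float promotes to float; int/int stays int
Result type: float


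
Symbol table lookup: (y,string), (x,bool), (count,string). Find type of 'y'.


Lookup 'y' → type string


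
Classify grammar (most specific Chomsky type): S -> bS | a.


Right-linear: every RHS is a terminal or a terminal followed by one nonterminal
Classification: Type 3 (Regular)


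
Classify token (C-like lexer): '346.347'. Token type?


Pattern: digits with a decimal point
Type: FLOAT_LITERAL


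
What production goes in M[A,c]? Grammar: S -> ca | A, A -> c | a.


For [A, c]: 'c' ∈ FIRST(c)
Entry: A -> c


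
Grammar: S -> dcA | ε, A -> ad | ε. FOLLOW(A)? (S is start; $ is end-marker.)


$ ∈ FOLLOW(S). For each A -> αBβ: add FIRST(β)\{ε} to FOLLOW(B); if β nullable, add FOLLOW(A).
FOLLOW(A) = {$}


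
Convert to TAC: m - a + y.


Break into single-operator statements:
t1 = m - a
t2 = t1 + y


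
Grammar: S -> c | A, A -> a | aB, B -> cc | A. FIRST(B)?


Per alternative of B: FIRST(cc) = {c}; FIRST(A) = {a}
FIRST(B) = {a, c}


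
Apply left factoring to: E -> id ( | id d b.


Common prefix: 'id'
Factored: E -> id E', E' -> ( | d b


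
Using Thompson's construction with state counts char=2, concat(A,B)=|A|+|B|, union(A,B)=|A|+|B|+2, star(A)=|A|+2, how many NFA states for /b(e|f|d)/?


Syntax tree has 4 char leaf(s), 2 union(s), 0 star(s)
chars contribute 4×2 = 8; each union adds +2; each star adds +2
Total: 8 + 4 + 0 = 12 states


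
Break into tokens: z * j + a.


Scan left to right, longest-match per lexeme
Tokens: ID(z), OP(*), ID(j), OP(+), ID(a)


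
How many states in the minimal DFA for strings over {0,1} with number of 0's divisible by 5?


Track (count of 0) mod 5: states 0..4, accept at 0
Minimal DFA: 5 states


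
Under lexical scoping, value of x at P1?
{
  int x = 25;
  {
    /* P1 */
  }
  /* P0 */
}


P1's block does not declare x; resolves to the enclosing declaration at depth 0
x = 25


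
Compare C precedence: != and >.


'>' is relational (level 7); '!=' is equality (level 6)
Higher level binds tighter
'>' has higher precedence than '!='


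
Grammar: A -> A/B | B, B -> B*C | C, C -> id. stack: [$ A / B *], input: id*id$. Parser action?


no handle; shift 'id'
Action: shift


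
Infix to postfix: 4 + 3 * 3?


* has higher precedence, evaluate 3*3 first
Postfix: 4 3 3 * +


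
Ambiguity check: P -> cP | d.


right-linear, alternatives start with distinct terminals 'c' vs 'd': unique leftmost derivation
Unambiguous


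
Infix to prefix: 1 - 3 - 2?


left-to-right (same/higher precedence on left): tree is (- (- 1 3) 2)
Prefix: - - 1 3 2


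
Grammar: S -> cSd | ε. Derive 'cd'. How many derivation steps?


Derivation: S => cSd => cd
Steps: 2


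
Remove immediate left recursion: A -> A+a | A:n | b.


Left-recursive alternatives: A+a, A:n; non-recursive: b
Introduce A': A -> bA', A' -> +aA' | :nA' | ε


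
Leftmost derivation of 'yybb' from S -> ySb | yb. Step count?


Derivation: S => ySb => yybb
Steps: 2


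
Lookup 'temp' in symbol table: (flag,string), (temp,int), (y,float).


Lookup 'temp' → type int


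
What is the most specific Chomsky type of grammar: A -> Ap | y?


Left-linear: every RHS is a terminal or one nonterminal followed by a terminal
Classification: Type 3 (Regular)


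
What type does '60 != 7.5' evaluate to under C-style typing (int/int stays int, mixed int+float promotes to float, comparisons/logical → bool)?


Operand types: int != float
Rule: comparison yields bool
Result type: bool


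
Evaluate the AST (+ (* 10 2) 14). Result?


Evaluate inner: (* 10 2) = 20
Evaluate root: (+ 20 14) = 34
Result: 34


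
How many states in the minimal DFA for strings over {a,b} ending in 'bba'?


Track the longest suffix of input matching a prefix of 'bba': 4 classes (prefixes of length 0..3)
Minimal DFA: 4 states


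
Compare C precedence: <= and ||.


'<=' is relational (level 7); '||' is logical OR (level 1)
Higher level binds tighter
'<=' has higher precedence than '||'


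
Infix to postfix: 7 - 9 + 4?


Left to right (same or higher precedence on left)
Postfix: 7 9 - 4 +


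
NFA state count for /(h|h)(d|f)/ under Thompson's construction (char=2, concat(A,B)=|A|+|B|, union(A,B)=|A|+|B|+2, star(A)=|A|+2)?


Syntax tree has 4 char leaf(s), 2 union(s), 0 star(s)
chars contribute 4×2 = 8; each union adds +2; each star adds +2
Total: 8 + 4 + 0 = 12 states


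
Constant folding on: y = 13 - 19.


13 - 19 = -6 at compile time
Optimized: y = -6


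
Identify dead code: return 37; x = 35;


statement follows a return and is unreachable
Dead: 'x = 35'


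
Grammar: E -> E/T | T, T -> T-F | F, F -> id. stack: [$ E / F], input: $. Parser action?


'F' (not preceded by T-) is the handle for T -> F
Action: reduce (T -> F)


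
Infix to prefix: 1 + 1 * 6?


'*' binds tighter: tree is (+ 1 (* 1 6))
Prefix: + 1 * 1 6


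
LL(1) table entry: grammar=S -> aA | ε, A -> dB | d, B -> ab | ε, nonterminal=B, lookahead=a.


For [B, a]: 'a' ∈ FIRST(ab)
Entry: B -> ab


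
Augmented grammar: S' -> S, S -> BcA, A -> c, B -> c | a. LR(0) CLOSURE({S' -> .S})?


Start: S' -> .S
For each item with dot before a nonterminal B, add B -> .γ for every B-production
Closure: [S' -> .S, S -> .BcA, B -> .c, B -> .a]


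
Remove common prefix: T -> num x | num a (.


Common prefix: 'num'
Factored: T -> num T', T' -> x | a (


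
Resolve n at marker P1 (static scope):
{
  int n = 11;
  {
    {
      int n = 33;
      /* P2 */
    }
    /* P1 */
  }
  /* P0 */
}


P1's block does not declare n; resolves to the enclosing declaration at depth 0
n = 11


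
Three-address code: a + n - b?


Break into single-operator statements:
t1 = a + n
t2 = t1 - b


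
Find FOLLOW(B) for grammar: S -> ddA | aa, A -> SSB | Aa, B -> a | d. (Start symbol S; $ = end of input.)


$ ∈ FOLLOW(S). For each A -> αBβ: add FIRST(β)\{ε} to FOLLOW(B); if β nullable, add FOLLOW(A).
FOLLOW(B) = {$, a, d}


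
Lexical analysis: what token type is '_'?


Pattern: letter/underscore followed by alphanumerics, not a keyword
Type: IDENTIFIER


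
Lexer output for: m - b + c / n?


Scan left to right, longest-match per lexeme
Tokens: ID(m), OP(-), ID(b), OP(+), ID(c), OP(/), ID(n)


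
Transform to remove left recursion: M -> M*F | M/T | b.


Left-recursive alternatives: M*F, M/T; non-recursive: b
Introduce M': M -> bM', M' -> *FM' | /TM' | ε


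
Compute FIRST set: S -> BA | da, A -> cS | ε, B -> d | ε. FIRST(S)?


Per alternative of S: FIRST(BA) = {c, d, ε}; FIRST(da) = {d}
FIRST(S) = {c, d, ε}


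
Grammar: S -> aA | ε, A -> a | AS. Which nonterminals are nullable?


A nonterminal is nullable iff some alternative derives ε (directly, or every symbol in it is nullable)
Nullable: {S}


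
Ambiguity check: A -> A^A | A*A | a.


'a^a*a' has two parse trees (no precedence encoded between ^ and *)
Ambiguous


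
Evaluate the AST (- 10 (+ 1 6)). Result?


Evaluate inner: (+ 1 6) = 7
Evaluate root: (- 10 7) = 3
Result: 3


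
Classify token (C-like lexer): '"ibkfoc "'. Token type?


Pattern: double-quoted sequence
Type: STRING_LITERAL


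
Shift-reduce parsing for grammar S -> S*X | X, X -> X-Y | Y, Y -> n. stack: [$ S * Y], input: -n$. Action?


'Y' (not preceded by X-) is the handle for X -> Y
Action: reduce (X -> Y)


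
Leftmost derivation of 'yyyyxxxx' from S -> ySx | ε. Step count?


Derivation: S => ySx => yySxx => yyySxxx => yyyySxxxx => yyyyxxxx
Steps: 5


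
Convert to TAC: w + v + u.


Break into single-operator statements:
t1 = w + v
t2 = t1 + u


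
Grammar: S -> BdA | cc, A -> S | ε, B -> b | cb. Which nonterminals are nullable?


A nonterminal is nullable iff some alternative derives ε (directly, or every symbol in it is nullable)
Nullable: {A}


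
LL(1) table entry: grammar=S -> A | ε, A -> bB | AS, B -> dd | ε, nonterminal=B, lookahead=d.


For [B, d]: 'd' ∈ FIRST(dd)
Entry: B -> dd


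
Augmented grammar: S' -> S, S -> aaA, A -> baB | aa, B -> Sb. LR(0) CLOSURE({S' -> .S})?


Start: S' -> .S
For each item with dot before a nonterminal B, add B -> .γ for every B-production
Closure: [S' -> .S, S -> .aaA]


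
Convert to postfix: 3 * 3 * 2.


Left to right (same or higher precedence on left)
Postfix: 3 3 * 2 *


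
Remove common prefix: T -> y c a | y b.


Common prefix: 'y'
Factored: T -> y T', T' -> c a | b


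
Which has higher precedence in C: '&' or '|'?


'&' is bitwise AND (level 5); '|' is bitwise OR (level 3)
Higher level binds tighter
'&' has higher precedence than '|'


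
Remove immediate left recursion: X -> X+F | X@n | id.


Left-recursive alternatives: X+F, X@n; non-recursive: id
Introduce X': X -> idX', X' -> +FX' | @nX' | ε


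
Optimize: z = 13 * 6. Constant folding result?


13 * 6 = 78 at compile time
Optimized: z = 78


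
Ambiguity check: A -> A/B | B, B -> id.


precedence layered via separate nonterminal B: deterministic
Unambiguous


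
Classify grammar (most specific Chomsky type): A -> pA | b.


Right-linear: every RHS is a terminal or a terminal followed by one nonterminal
Classification: Type 3 (Regular)


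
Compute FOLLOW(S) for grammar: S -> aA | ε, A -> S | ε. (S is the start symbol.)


$ ∈ FOLLOW(S). For each A -> αBβ: add FIRST(β)\{ε} to FOLLOW(B); if β nullable, add FOLLOW(A).
FOLLOW(S) = {$}


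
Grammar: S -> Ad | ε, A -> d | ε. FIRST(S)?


Per alternative of S: FIRST(Ad) = {d}; FIRST(ε) = {ε}
FIRST(S) = {d, ε}


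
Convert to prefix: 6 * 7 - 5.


left-to-right (same/higher precedence on left): tree is (- (* 6 7) 5)
Prefix: - * 6 7 5


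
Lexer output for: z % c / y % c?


Scan left to right, longest-match per lexeme
Tokens: ID(z), OP(%), ID(c), OP(/), ID(y), OP(%), ID(c)


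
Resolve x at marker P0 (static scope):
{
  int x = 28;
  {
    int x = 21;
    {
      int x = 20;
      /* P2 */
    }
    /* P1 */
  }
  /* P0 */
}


x declared in the same block as P0
x = 28


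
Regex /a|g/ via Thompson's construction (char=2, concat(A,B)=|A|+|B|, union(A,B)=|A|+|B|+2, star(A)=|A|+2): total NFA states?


Syntax tree has 2 char leaf(s), 1 union(s), 0 star(s)
chars contribute 2×2 = 4; each union adds +2; each star adds +2
Total: 4 + 2 + 0 = 6 states


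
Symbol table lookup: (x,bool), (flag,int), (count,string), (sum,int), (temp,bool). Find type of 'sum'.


Lookup 'sum' → type int


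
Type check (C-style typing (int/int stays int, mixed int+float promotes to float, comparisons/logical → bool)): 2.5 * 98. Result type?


Operand types: float * int
Rule: mixed int/float promotes to float; int/int stays int
Result type: float


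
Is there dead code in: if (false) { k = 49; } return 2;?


condition is constant false, so the whole block is unreachable
Dead: 'if (false) { k = 49; }'


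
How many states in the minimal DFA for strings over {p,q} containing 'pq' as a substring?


KMP-style automaton: 2 progress states + 1 absorbing accept = 3
Minimal DFA: 3 states


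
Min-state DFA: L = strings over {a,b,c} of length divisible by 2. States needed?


Track length mod 2: states 0..1, accept at 0
Minimal DFA: 2 states


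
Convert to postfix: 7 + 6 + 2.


Left to right (same or higher precedence on left)
Postfix: 7 6 + 2 +


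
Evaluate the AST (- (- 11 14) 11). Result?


Evaluate inner: (- 11 14) = -3
Evaluate root: (- -3 11) = -14
Result: -14


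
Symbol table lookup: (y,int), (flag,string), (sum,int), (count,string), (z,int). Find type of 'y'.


Lookup 'y' → type int


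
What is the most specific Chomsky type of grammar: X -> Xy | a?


Left-linear: every RHS is a terminal or one nonterminal followed by a terminal
Classification: Type 3 (Regular)


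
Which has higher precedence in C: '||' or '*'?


'*' is multiplicative (level 10); '||' is logical OR (level 1)
Higher level binds tighter
'*' has higher precedence than '||'


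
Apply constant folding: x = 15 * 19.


15 * 19 = 285 at compile time
Optimized: x = 285


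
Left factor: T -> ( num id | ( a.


Common prefix: '('
Factored: T -> ( T', T' -> num id | a


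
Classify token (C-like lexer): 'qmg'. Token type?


Pattern: letter/underscore followed by alphanumerics, not a keyword
Type: IDENTIFIER


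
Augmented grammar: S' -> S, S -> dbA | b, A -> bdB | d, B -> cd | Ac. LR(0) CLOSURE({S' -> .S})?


Start: S' -> .S
For each item with dot before a nonterminal B, add B -> .γ for every B-production
Closure: [S' -> .S, S -> .dbA, S -> .b]


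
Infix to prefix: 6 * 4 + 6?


left-to-right (same/higher precedence on left): tree is (+ (* 6 4) 6)
Prefix: + * 6 4 6


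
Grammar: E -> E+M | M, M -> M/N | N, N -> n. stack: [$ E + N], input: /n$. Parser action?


'N' (not preceded by M/) is the handle for M -> N
Action: reduce (M -> N)


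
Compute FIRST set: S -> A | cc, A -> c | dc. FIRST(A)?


Per alternative of A: FIRST(c) = {c}; FIRST(dc) = {d}
FIRST(A) = {c, d}


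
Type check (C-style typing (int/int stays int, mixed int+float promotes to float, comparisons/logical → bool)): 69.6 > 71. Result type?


Operand types: float > int
Rule: comparison yields bool
Result type: bool


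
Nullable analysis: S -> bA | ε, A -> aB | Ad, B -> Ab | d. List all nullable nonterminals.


A nonterminal is nullable iff some alternative derives ε (directly, or every symbol in it is nullable)
Nullable: {S}


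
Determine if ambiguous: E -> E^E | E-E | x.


'x^x-x' has two parse trees (no precedence encoded between ^ and -)
Ambiguous


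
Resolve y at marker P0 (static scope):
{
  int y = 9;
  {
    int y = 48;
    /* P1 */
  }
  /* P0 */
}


y declared in the same block as P0
y = 9


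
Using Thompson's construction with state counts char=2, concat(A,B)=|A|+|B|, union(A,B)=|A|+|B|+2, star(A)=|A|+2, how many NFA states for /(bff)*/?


Syntax tree has 3 char leaf(s), 0 union(s), 1 star(s)
chars contribute 3×2 = 6; each union adds +2; each star adds +2
Total: 6 + 0 + 2 = 8 states


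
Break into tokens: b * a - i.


Scan left to right, longest-match per lexeme
Tokens: ID(b), OP(*), ID(a), OP(-), ID(i)


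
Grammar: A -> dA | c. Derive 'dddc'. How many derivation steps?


Derivation: A => dA => ddA => dddA => dddc
Steps: 4


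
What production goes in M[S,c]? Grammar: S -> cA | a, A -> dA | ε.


For [S, c]: 'c' ∈ FIRST(cA)
Entry: S -> cA


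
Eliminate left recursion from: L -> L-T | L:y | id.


Left-recursive alternatives: L-T, L:y; non-recursive: id
Introduce L': L -> idL', L' -> -TL' | :yL' | ε


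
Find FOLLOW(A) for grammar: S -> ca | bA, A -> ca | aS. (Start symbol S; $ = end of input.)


$ ∈ FOLLOW(S). For each A -> αBβ: add FIRST(β)\{ε} to FOLLOW(B); if β nullable, add FOLLOW(A).
FOLLOW(A) = {$}


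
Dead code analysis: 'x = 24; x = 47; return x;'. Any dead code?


first assignment to x is overwritten before any read
Dead: 'x = 24'


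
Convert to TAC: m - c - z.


Break into single-operator statements:
t1 = m - c
t2 = t1 - z


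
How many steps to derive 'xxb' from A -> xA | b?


Derivation: A => xA => xxA => xxb
Steps: 3


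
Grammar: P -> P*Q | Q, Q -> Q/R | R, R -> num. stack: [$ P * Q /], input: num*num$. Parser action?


no handle; shift 'num'
Action: shift


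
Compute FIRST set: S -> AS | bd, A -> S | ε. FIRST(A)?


Per alternative of A: FIRST(S) = {b}; FIRST(ε) = {ε}
FIRST(A) = {b, ε}


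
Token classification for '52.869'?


Pattern: digits with a decimal point
Type: FLOAT_LITERAL


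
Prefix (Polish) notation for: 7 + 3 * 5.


'*' binds tighter: tree is (+ 7 (* 3 5))
Prefix: + 7 * 3 5


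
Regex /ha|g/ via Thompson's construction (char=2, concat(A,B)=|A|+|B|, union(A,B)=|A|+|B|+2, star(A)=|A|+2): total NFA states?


Syntax tree has 3 char leaf(s), 1 union(s), 0 star(s)
chars contribute 3×2 = 6; each union adds +2; each star adds +2
Total: 6 + 2 + 0 = 8 states


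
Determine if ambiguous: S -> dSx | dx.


balanced d^n…x^n: each string has a unique parse
Unambiguous


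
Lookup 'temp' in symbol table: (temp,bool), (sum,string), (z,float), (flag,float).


Lookup 'temp' → type bool


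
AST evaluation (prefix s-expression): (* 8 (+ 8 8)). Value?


Evaluate inner: (+ 8 8) = 16
Evaluate root: (* 8 16) = 128
Result: 128


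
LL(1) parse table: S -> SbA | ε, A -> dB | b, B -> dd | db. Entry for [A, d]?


For [A, d]: 'd' ∈ FIRST(dB)
Entry: A -> dB


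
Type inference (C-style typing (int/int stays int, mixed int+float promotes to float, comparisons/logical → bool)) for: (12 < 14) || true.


Operand types: bool || bool
Rule: logical operators take bool operands and yield bool
Result type: bool


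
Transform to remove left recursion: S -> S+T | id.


Left-recursive alternatives: S+T; non-recursive: id
Introduce S': S -> idS', S' -> +TS' | ε


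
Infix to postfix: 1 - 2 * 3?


* has higher precedence, evaluate 2*3 first
Postfix: 1 2 3 * -


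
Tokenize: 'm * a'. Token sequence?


Scan left to right, longest-match per lexeme
Tokens: ID(m), OP(*), ID(a)


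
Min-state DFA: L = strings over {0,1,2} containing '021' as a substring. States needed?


KMP-style automaton: 3 progress states + 1 absorbing accept = 4
Minimal DFA: 4 states


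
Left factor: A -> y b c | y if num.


Common prefix: 'y'
Factored: A -> y A', A' -> b c | if num


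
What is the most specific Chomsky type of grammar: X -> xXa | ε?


Single nonterminal LHS, but x^n a^n is not regular
Classification: Type 2 (Context-Free)


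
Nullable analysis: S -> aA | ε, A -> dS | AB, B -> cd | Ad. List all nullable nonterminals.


A nonterminal is nullable iff some alternative derives ε (directly, or every symbol in it is nullable)
Nullable: {S}


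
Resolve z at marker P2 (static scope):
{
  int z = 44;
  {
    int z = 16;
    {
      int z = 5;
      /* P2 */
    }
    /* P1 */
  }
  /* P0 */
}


z declared in the same block as P2
z = 5


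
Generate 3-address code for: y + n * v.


Break into single-operator statements:
t1 = n * v
t2 = y + t1


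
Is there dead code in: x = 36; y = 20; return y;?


x is assigned but never read
Dead: 'x = 36'


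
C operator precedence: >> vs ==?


'>>' is shift (level 8); '==' is equality (level 6)
Higher level binds tighter
'>>' has higher precedence than '=='


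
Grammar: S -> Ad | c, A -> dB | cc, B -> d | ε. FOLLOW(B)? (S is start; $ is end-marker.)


$ ∈ FOLLOW(S). For each A -> αBβ: add FIRST(β)\{ε} to FOLLOW(B); if β nullable, add FOLLOW(A).
FOLLOW(B) = {d}


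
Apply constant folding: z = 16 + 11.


16 + 11 = 27 at compile time
Optimized: z = 27


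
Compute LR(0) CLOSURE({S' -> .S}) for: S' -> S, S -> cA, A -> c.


Start: S' -> .S
For each item with dot before a nonterminal B, add B -> .γ for every B-production
Closure: [S' -> .S, S -> .cA]


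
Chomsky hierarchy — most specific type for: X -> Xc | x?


Left-linear: every RHS is a terminal or one nonterminal followed by a terminal
Classification: Type 3 (Regular)


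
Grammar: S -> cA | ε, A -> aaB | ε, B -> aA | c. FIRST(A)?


Per alternative of A: FIRST(aaB) = {a}; FIRST(ε) = {ε}
FIRST(A) = {a, ε}


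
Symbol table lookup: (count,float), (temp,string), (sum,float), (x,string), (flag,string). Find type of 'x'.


Lookup 'x' → type string


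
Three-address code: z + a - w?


Break into single-operator statements:
t1 = z + a
t2 = t1 - w


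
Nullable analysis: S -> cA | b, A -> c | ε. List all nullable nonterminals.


A nonterminal is nullable iff some alternative derives ε (directly, or every symbol in it is nullable)
Nullable: {A}


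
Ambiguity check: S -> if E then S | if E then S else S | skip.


dangling else: 'if E then if E then skip else skip' parses two ways
Ambiguous


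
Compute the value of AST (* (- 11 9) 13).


Evaluate inner: (- 11 9) = 2
Evaluate root: (* 2 13) = 26
Result: 26


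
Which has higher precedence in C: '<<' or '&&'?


'<<' is shift (level 8); '&&' is logical AND (level 2)
Higher level binds tighter
'<<' has higher precedence than '&&'


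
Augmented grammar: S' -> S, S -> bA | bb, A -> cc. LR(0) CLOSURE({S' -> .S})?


Start: S' -> .S
For each item with dot before a nonterminal B, add B -> .γ for every B-production
Closure: [S' -> .S, S -> .bA, S -> .bb]


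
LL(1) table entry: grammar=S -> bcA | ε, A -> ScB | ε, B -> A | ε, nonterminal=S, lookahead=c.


For [S, c]: ε is nullable and 'c' ∈ FOLLOW(S)
Entry: S -> ε


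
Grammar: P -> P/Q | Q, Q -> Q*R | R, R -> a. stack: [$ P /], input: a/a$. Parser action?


no handle ('P/' is not any RHS); shift 'a'
Action: shift


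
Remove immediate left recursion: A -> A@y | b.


Left-recursive alternatives: A@y; non-recursive: b
Introduce A': A -> bA', A' -> @yA' | ε


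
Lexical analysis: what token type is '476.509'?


Pattern: digits with a decimal point
Type: FLOAT_LITERAL


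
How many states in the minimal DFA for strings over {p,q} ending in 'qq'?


Track the longest suffix of input matching a prefix of 'qq': 3 classes (prefixes of length 0..2)
Minimal DFA: 3 states


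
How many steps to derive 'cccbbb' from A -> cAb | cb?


Derivation: A => cAb => ccAbb => cccbbb
Steps: 3


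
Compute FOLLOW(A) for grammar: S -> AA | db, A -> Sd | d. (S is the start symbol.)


$ ∈ FOLLOW(S). For each A -> αBβ: add FIRST(β)\{ε} to FOLLOW(B); if β nullable, add FOLLOW(A).
FOLLOW(A) = {$, d}


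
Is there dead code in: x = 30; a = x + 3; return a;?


x is read by a's definition; a is returned
No dead code


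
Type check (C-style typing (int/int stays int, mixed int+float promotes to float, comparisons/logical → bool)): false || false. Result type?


Operand types: bool || bool
Rule: logical operators take bool operands and yield bool
Result type: bool


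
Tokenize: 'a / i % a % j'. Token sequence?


Scan left to right, longest-match per lexeme
Tokens: ID(a), OP(/), ID(i), OP(%), ID(a), OP(%), ID(j)


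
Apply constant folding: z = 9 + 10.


9 + 10 = 19 at compile time
Optimized: z = 19


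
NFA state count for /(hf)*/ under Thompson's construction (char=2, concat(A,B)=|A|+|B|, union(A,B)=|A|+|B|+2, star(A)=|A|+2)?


Syntax tree has 2 char leaf(s), 0 union(s), 1 star(s)
chars contribute 2×2 = 4; each union adds +2; each star adds +2
Total: 4 + 0 + 2 = 6 states


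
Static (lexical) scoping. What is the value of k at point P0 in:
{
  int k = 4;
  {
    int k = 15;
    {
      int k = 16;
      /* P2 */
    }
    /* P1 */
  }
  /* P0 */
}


k declared in the same block as P0
k = 4


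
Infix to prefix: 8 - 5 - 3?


left-to-right (same/higher precedence on left): tree is (- (- 8 5) 3)
Prefix: - - 8 5 3


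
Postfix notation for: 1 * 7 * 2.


Left to right (same or higher precedence on left)
Postfix: 1 7 * 2 *


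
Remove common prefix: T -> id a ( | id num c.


Common prefix: 'id'
Factored: T -> id T', T' -> a ( | num c


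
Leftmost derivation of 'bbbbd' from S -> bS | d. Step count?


Derivation: S => bS => bbS => bbbS => bbbbS => bbbbd
Steps: 5


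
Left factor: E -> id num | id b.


Common prefix: 'id'
Factored: E -> id E', E' -> num | b


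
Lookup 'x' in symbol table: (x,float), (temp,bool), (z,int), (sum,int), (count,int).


Lookup 'x' → type float


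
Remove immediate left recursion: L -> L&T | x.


Left-recursive alternatives: L&T; non-recursive: x
Introduce L': L -> xL', L' -> &TL' | ε


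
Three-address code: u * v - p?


Break into single-operator statements:
t1 = u * v
t2 = t1 - p


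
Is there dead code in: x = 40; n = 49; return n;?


x is assigned but never read
Dead: 'x = 40'


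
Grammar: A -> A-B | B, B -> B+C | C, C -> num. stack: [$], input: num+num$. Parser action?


no handle on stack; shift 'num'
Action: shift


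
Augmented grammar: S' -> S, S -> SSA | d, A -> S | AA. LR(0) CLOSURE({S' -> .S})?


Start: S' -> .S
For each item with dot before a nonterminal B, add B -> .γ for every B-production
Closure: [S' -> .S, S -> .SSA, S -> .d]


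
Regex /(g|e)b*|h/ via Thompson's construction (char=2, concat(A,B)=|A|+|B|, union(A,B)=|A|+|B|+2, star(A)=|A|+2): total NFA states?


Syntax tree has 4 char leaf(s), 2 union(s), 1 star(s)
chars contribute 4×2 = 8; each union adds +2; each star adds +2
Total: 8 + 4 + 2 = 14 states


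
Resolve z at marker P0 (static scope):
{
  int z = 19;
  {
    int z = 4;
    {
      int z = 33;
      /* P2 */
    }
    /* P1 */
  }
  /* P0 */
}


z declared in the same block as P0
z = 19


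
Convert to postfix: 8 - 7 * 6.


* has higher precedence, evaluate 7*6 first
Postfix: 8 7 6 * -


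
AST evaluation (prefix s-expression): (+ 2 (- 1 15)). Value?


Evaluate inner: (- 1 15) = -14
Evaluate root: (+ 2 -14) = -12
Result: -12


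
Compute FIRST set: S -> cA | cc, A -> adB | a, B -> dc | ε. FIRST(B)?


Per alternative of B: FIRST(dc) = {d}; FIRST(ε) = {ε}
FIRST(B) = {d, ε}


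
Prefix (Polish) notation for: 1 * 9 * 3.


left-to-right (same/higher precedence on left): tree is (* (* 1 9) 3)
Prefix: * * 1 9 3


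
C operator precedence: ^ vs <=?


'<=' is relational (level 7); '^' is bitwise XOR (level 4)
Higher level binds tighter
'<=' has higher precedence than '^'


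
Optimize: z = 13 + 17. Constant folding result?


13 + 17 = 30 at compile time
Optimized: z = 30


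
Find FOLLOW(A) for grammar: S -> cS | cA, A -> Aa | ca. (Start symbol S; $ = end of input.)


$ ∈ FOLLOW(S). For each A -> αBβ: add FIRST(β)\{ε} to FOLLOW(B); if β nullable, add FOLLOW(A).
FOLLOW(A) = {$, a}


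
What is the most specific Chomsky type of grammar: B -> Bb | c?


Left-linear: every RHS is a terminal or one nonterminal followed by a terminal
Classification: Type 3 (Regular)


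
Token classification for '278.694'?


Pattern: digits with a decimal point
Type: FLOAT_LITERAL


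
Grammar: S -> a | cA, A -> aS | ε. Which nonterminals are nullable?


A nonterminal is nullable iff some alternative derives ε (directly, or every symbol in it is nullable)
Nullable: {A}


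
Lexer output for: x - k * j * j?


Scan left to right, longest-match per lexeme
Tokens: ID(x), OP(-), ID(k), OP(*), ID(j), OP(*), ID(j)


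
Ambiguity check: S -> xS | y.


right-linear, alternatives start with distinct terminals 'x' vs 'y': unique leftmost derivation
Unambiguous


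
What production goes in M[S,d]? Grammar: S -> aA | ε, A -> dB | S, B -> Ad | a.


For [S, d]: ε is nullable and 'd' ∈ FOLLOW(S)
Entry: S -> ε


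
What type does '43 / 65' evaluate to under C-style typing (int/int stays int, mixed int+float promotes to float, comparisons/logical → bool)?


Operand types: int / int
Rule: mixed int/float promotes to float; int/int stays int
Result type: int


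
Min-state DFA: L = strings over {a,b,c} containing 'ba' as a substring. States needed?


KMP-style automaton: 2 progress states + 1 absorbing accept = 3
Minimal DFA: 3 states


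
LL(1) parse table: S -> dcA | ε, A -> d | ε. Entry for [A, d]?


For [A, d]: 'd' ∈ FIRST(d)
Entry: A -> d


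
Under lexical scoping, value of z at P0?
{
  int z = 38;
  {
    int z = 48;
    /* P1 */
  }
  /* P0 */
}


z declared in the same block as P0
z = 38


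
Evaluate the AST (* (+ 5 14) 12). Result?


Evaluate inner: (+ 5 14) = 19
Evaluate root: (* 19 12) = 228
Result: 228


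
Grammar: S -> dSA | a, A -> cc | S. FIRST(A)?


Per alternative of A: FIRST(cc) = {c}; FIRST(S) = {a, d}
FIRST(A) = {a, c, d}


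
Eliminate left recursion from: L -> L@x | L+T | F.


Left-recursive alternatives: L@x, L+T; non-recursive: F
Introduce L': L -> FL', L' -> @xL' | +TL' | ε


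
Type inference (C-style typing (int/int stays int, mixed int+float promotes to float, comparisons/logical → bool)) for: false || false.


Operand types: bool || bool
Rule: logical operators take bool operands and yield bool
Result type: bool


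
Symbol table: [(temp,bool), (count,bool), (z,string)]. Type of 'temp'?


Lookup 'temp' → type bool


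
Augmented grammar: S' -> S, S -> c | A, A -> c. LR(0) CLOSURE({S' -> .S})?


Start: S' -> .S
For each item with dot before a nonterminal B, add B -> .γ for every B-production
Closure: [S' -> .S, S -> .c, S -> .A, A -> .c]


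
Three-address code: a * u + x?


Break into single-operator statements:
t1 = a * u
t2 = t1 + x


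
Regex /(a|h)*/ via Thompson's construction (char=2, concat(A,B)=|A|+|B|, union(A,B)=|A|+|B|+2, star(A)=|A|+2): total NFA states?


Syntax tree has 2 char leaf(s), 1 union(s), 1 star(s)
chars contribute 2×2 = 4; each union adds +2; each star adds +2
Total: 4 + 2 + 2 = 8 states


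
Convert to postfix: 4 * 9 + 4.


Left to right (same or higher precedence on left)
Postfix: 4 9 * 4 +


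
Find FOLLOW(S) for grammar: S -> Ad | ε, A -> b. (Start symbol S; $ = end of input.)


$ ∈ FOLLOW(S). For each A -> αBβ: add FIRST(β)\{ε} to FOLLOW(B); if β nullable, add FOLLOW(A).
FOLLOW(S) = {$}


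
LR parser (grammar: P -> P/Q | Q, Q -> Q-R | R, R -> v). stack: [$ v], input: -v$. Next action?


'v' on top is the handle for R -> v
Action: reduce (R -> v)


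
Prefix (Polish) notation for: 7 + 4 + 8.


left-to-right (same/higher precedence on left): tree is (+ (+ 7 4) 8)
Prefix: + + 7 4 8


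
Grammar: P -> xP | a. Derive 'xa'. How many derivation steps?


Derivation: P => xP => xa
Steps: 2


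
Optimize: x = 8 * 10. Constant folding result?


8 * 10 = 80 at compile time
Optimized: x = 80


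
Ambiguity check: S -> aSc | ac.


balanced a^n…c^n: each string has a unique parse
Unambiguous


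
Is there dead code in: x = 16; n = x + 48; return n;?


x is read by n's definition; n is returned
No dead code


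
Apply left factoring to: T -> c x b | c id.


Common prefix: 'c'
Factored: T -> c T', T' -> x b | id


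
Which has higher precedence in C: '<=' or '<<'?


'<<' is shift (level 8); '<=' is relational (level 7)
Higher level binds tighter
'<<' has higher precedence than '<='


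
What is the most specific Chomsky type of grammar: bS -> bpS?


LHS has context (more than one symbol) and |LHS| ≤ |RHS|
Classification: Type 1 (Context-Sensitive)


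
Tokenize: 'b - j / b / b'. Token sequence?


Scan left to right, longest-match per lexeme
Tokens: ID(b), OP(-), ID(j), OP(/), ID(b), OP(/), ID(b)


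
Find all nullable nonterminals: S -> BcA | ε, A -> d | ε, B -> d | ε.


A nonterminal is nullable iff some alternative derives ε (directly, or every symbol in it is nullable)
Nullable: {A, B, S}


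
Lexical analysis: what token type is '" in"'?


Pattern: double-quoted sequence
Type: STRING_LITERAL


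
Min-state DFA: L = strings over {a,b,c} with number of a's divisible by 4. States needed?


Track (count of a) mod 4: states 0..3, accept at 0
Minimal DFA: 4 states


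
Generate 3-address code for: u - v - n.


Break into single-operator statements:
t1 = u - v
t2 = t1 - n


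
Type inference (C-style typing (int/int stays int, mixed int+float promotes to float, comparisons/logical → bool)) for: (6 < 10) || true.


Operand types: bool || bool
Rule: logical operators take bool operands and yield bool
Result type: bool


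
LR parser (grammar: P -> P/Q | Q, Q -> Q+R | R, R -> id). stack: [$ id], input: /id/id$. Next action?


'id' on top is the handle for R -> id
Action: reduce (R -> id)


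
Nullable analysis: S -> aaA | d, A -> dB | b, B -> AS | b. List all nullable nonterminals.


A nonterminal is nullable iff some alternative derives ε (directly, or every symbol in it is nullable)
Nullable: {}


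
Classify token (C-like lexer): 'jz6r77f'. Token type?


Pattern: letter/underscore followed by alphanumerics, not a keyword
Type: IDENTIFIER


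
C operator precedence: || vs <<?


'<<' is shift (level 8); '||' is logical OR (level 1)
Higher level binds tighter
'<<' has higher precedence than '||'


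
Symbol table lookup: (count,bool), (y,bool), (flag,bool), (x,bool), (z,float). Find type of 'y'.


Lookup 'y' → type bool


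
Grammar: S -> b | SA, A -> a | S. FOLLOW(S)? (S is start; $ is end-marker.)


$ ∈ FOLLOW(S). For each A -> αBβ: add FIRST(β)\{ε} to FOLLOW(B); if β nullable, add FOLLOW(A).
FOLLOW(S) = {$, a, b}


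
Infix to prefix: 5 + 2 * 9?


'*' binds tighter: tree is (+ 5 (* 2 9))
Prefix: + 5 * 2 9


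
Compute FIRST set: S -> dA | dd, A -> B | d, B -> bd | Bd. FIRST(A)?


Per alternative of A: FIRST(B) = {b}; FIRST(d) = {d}
FIRST(A) = {b, d}


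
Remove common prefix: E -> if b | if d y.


Common prefix: 'if'
Factored: E -> if E', E' -> b | d y


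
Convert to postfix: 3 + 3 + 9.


Left to right (same or higher precedence on left)
Postfix: 3 3 + 9 +


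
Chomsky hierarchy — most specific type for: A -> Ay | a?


Left-linear: every RHS is a terminal or one nonterminal followed by a terminal
Classification: Type 3 (Regular)


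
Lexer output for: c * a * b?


Scan left to right, longest-match per lexeme
Tokens: ID(c), OP(*), ID(a), OP(*), ID(b)


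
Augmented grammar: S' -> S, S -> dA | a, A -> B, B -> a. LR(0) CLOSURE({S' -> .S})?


Start: S' -> .S
For each item with dot before a nonterminal B, add B -> .γ for every B-production
Closure: [S' -> .S, S -> .dA, S -> .a]


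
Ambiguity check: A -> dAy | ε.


balanced d^n…y^n: each string has a unique parse
Unambiguous


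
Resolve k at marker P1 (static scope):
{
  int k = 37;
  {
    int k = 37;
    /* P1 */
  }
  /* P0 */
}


k declared in the same block as P1
k = 37


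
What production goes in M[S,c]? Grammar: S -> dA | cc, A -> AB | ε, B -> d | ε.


For [S, c]: 'c' ∈ FIRST(cc)
Entry: S -> cc


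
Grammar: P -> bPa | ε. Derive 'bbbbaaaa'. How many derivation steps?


Derivation: P => bPa => bbPaa => bbbPaaa => bbbbPaaaa => bbbbaaaa
Steps: 5


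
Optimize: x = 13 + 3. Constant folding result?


13 + 3 = 16 at compile time
Optimized: x = 16


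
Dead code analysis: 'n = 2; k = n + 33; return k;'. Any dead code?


n is read by k's definition; k is returned
No dead code


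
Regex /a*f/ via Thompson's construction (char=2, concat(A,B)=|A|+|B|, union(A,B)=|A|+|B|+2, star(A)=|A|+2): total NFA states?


Syntax tree has 2 char leaf(s), 0 union(s), 1 star(s)
chars contribute 2×2 = 4; each union adds +2; each star adds +2
Total: 4 + 0 + 2 = 6 states


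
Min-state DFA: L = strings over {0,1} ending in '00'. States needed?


Track the longest suffix of input matching a prefix of '00': 3 classes (prefixes of length 0..2)
Minimal DFA: 3 states


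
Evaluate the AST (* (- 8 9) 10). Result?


Evaluate inner: (- 8 9) = -1
Evaluate root: (* -1 10) = -10
Result: -10


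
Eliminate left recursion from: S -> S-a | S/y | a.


Left-recursive alternatives: S-a, S/y; non-recursive: a
Introduce S': S -> aS', S' -> -aS' | /yS' | ε


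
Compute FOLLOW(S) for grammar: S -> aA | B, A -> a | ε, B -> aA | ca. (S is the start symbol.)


$ ∈ FOLLOW(S). For each A -> αBβ: add FIRST(β)\{ε} to FOLLOW(B); if β nullable, add FOLLOW(A).
FOLLOW(S) = {$}


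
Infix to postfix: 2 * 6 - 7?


Left to right (same or higher precedence on left)
Postfix: 2 6 * 7 -


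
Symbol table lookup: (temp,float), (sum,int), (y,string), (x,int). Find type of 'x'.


Lookup 'x' → type int


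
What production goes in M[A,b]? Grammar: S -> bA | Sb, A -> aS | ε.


For [A, b]: ε is nullable and 'b' ∈ FOLLOW(A)
Entry: A -> ε


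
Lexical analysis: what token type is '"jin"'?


Pattern: double-quoted sequence
Type: STRING_LITERAL


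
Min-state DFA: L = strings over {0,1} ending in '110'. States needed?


Track the longest suffix of input matching a prefix of '110': 4 classes (prefixes of length 0..3)
Minimal DFA: 4 states


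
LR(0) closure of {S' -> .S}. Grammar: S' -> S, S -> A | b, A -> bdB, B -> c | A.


Start: S' -> .S
For each item with dot before a nonterminal B, add B -> .γ for every B-production
Closure: [S' -> .S, S -> .A, S -> .b, A -> .bdB]


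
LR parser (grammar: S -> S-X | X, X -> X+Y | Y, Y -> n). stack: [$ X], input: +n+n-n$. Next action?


shift '+' to continue X -> X+Y
Action: shift


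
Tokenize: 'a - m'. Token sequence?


Scan left to right, longest-match per lexeme
Tokens: ID(a), OP(-), ID(m)


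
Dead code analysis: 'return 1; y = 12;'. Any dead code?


statement follows a return and is unreachable
Dead: 'y = 12'


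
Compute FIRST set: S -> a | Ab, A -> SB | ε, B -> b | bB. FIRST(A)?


Per alternative of A: FIRST(SB) = {a, b}; FIRST(ε) = {ε}
FIRST(A) = {a, b, ε}


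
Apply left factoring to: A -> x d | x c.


Common prefix: 'x'
Factored: A -> x A', A' -> d | c


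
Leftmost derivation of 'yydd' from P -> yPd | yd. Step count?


Derivation: P => yPd => yydd
Steps: 2


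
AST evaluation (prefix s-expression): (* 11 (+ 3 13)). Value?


Evaluate inner: (+ 3 13) = 16
Evaluate root: (* 11 16) = 176
Result: 176


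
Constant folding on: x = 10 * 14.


10 * 14 = 140 at compile time
Optimized: x = 140


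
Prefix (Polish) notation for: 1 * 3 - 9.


left-to-right (same/higher precedence on left): tree is (- (* 1 3) 9)
Prefix: - * 1 3 9


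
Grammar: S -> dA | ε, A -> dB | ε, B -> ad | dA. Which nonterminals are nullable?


A nonterminal is nullable iff some alternative derives ε (directly, or every symbol in it is nullable)
Nullable: {A, S}
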